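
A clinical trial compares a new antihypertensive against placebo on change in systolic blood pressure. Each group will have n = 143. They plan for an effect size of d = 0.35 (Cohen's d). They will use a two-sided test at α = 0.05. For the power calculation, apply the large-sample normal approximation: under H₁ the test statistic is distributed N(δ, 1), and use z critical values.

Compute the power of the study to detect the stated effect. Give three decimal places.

Power ≈ 0.841

Noncentrality parameter: δ = d·√(n/2) = 0.35 × √(143/2) = 2.9595
Two-sided α = 0.05 → critical value z_{0.025} = 1.960.
Power = Φ(δ − 1.960) + Φ(−δ − 1.960) = Φ(1.000) + Φ(-4.919) = 0.8412 + 0.0000 = 0.8412.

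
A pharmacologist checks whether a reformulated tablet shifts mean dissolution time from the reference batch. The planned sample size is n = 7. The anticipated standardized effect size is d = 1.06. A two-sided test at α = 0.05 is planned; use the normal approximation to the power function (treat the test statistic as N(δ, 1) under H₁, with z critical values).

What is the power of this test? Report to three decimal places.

Noncentrality parameter: δ = d·√n = 1.06 × √7 = 2.8045
Critical value for a two-sided test at α = 0.05: z_{α/2} = 1.960.
Power = Φ(δ − 1.960) + Φ(−δ − 1.960) = Φ(0.845) + Φ(-4.764) = 0.8008 + 0.0000 = 0.8008.

Power ≈ 0.801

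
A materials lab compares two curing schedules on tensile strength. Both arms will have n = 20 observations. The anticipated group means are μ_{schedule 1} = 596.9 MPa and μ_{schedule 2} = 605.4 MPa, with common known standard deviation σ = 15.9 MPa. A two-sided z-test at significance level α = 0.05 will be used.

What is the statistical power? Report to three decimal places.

Standardized effect: d = |μ_{schedule 1} − μ_{schedule 2}| / σ = |596.9 − 605.4| / 15.9 = 0.5346
Noncentrality parameter: δ = d·√(n/2) = 0.5346 × √(20/2) = 1.6905
Critical value for a two-sided test at α = 0.05: z_{α/2} = 1.960.
Power = Φ(δ − 1.960) + Φ(−δ − 1.960) = Φ(-0.269) + Φ(-3.650) = 0.3938 + 0.0001 = 0.3939.

Power ≈ 0.394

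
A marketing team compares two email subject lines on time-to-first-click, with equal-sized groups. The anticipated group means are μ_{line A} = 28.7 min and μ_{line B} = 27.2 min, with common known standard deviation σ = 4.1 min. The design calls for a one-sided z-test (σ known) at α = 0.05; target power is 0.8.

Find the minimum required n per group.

Standardized effect: d = |μ_{line A} − μ_{line B}| / σ = |28.7 − 27.2| / 4.1 = 0.3659
Set Φ(δ − 1.645) = 0.8; then δ − 1.645 = Φ⁻¹(0.8) = 0.842, giving δ = 2.486.
δ = d·√(n/2) ⇒ n = 2(δ/d)² = 2 × (2.486 / 0.3659)² = 92.38.
Round up to the next whole unit.

n = 93 per group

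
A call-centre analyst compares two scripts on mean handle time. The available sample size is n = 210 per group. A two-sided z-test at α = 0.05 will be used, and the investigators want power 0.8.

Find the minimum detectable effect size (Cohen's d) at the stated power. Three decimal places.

d ≈ 0.273

Need Φ(δ − 1.960) = 0.8, so δ = 1.960 + 0.842 = 2.802.
(Lower-tail contribution to power is negligible for δ > 0.)
δ = d·√(n/2) ⇒ d = δ/√(n/2) = 2.802/√(210/2) = 0.2734.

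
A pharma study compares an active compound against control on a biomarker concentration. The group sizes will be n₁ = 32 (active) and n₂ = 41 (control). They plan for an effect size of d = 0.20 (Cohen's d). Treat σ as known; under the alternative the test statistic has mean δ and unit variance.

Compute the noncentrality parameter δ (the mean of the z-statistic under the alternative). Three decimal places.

δ ≈ 0.848

δ = d / √(1/n₁ + 1/n₂) = 0.20 / √(1/32 + 1/41) = 0.8479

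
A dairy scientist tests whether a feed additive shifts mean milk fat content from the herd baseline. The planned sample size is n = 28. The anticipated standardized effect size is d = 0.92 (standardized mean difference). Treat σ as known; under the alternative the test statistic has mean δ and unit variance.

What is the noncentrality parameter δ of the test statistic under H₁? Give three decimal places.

δ = d·√n = 0.92 × √28 = 4.8682

δ ≈ 4.868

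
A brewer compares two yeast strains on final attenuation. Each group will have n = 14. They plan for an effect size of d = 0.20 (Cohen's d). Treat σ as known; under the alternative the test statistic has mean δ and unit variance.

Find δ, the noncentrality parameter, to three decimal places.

The noncentrality parameter scales effect size by the design's sample-size factor: δ = d·√(n/2) = 0.20 × √(14/2) = 0.5292

δ ≈ 0.529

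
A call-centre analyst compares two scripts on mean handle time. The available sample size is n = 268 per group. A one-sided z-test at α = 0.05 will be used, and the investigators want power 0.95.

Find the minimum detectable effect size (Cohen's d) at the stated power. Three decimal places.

d ≈ 0.284

Need Φ(δ − 1.645) = 0.95, so δ = 1.645 + 1.645 = 3.290.
δ = d·√(n/2) ⇒ d = δ/√(n/2) = 3.290/√(268/2) = 0.2842.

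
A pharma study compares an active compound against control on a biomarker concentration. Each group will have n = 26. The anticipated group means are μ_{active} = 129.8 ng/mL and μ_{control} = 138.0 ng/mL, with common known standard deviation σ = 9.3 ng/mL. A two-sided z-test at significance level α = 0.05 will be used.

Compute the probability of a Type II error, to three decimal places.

β ≈ 0.111

Standardized effect: d = |μ_{active} − μ_{control}| / σ = |129.8 − 138.0| / 9.3 = 0.8817
Noncentrality parameter: λ = d·√(n/2) = 0.8817 × √(26/2) = 3.1791
Critical value for a two-sided test at α = 0.05: z_{α/2} = 1.960.
Power = Φ(λ − 1.960) + Φ(−λ − 1.960) = Φ(1.219) + Φ(-5.139) = 0.8886 + 0.0000 = 0.8886.
Type II error: β = 1 − power = 1 − 0.8886 = 0.1114.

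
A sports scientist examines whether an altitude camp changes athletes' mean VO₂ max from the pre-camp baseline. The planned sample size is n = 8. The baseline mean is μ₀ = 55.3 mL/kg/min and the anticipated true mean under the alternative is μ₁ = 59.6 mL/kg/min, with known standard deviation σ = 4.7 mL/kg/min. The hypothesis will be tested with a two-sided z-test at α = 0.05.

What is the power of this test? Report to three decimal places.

Power ≈ 0.735

Standardized effect: d = |μ₁ − μ₀| / σ = |59.6 − 55.3| / 4.7 = 0.9149
Noncentrality parameter: δ = d·√n = 0.9149 × √8 = 2.5877
Critical value for a two-sided test at α = 0.05: z_{α/2} = 1.960.
Power = Φ(δ − 1.960) + Φ(−δ − 1.960) = Φ(0.628) + Φ(-4.548) = 0.7349 + 0.0000 = 0.7349.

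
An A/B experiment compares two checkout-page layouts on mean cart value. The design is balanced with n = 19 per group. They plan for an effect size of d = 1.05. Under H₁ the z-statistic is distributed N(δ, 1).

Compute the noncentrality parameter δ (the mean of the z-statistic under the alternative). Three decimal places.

The noncentrality parameter scales effect size by the design's sample-size factor: δ = d·√(n/2) = 1.05 × √(19/2) = 3.2363

δ ≈ 3.236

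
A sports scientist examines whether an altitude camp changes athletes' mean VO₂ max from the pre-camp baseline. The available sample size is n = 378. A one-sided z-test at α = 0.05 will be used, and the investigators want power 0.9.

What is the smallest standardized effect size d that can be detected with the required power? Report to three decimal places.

d ≈ 0.151

Required noncentrality: δ = z_{0.05} + z_{0.10} = 1.645 + 1.282 = 2.926.
δ = d·√n ⇒ d = δ/√n = 2.926/√378 = 0.1505.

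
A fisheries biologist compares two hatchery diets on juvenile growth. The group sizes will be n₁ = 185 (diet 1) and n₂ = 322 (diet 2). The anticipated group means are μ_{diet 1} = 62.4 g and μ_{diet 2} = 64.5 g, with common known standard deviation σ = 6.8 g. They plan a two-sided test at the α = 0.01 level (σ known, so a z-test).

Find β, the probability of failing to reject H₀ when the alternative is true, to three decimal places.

Standardized effect: d = |μ_{diet 1} − μ_{diet 2}| / σ = |62.4 − 64.5| / 6.8 = 0.3088
Noncentrality parameter: δ = d / √(1/n₁ + 1/n₂) = 0.3088 / √(1/185 + 1/322) = 3.3475
Two-sided α = 0.01 → critical value z_{0.005} = 2.576.
Power = Φ(δ − 2.576) + Φ(−δ − 2.576) = Φ(0.772) + Φ(-5.923) = 0.7798 + 0.0000 = 0.7798.
Type II error: β = 1 − power = 1 − 0.7798 = 0.2202.

β ≈ 0.220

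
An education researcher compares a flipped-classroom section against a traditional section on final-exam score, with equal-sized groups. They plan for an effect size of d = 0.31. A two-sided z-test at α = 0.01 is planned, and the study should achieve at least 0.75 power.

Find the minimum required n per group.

Set Φ(δ − 2.576) = 0.75; then δ − 2.576 = Φ⁻¹(0.75) = 0.674, giving δ = 3.250.
(For δ > 0 the lower-tail rejection region contributes negligibly to power, so the one-term inversion is standard.)
δ = d·√(n/2) ⇒ n = 2(δ/d)² = 2 × (3.250 / 0.31)² = 219.87.
Round up to the next whole unit.

n = 220 per group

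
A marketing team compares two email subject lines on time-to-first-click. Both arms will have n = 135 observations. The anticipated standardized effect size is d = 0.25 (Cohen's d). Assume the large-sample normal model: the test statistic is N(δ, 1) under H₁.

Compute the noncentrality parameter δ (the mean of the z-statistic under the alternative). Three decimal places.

The noncentrality parameter scales effect size by the design's sample-size factor: δ = d·√(n/2) = 0.25 × √(135/2) = 2.0540

δ ≈ 2.054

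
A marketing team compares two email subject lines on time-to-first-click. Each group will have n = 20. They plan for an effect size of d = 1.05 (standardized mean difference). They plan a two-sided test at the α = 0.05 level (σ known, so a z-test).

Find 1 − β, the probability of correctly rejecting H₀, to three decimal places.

Power ≈ 0.913

Noncentrality parameter: δ = d·√(n/2) = 1.05 × √(20/2) = 3.3204
Critical value for a two-sided test at α = 0.05: z_{α/2} = 1.960.
Power = Φ(δ − 1.960) + Φ(−δ − 1.960) = Φ(1.360) + Φ(-5.280) = 0.9132 + 0.0000 = 0.9132.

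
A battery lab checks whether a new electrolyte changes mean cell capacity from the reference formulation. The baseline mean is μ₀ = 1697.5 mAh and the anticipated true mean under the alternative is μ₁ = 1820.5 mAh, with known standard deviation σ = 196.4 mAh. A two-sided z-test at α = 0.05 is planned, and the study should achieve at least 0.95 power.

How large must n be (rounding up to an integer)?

Standardized effect: d = |μ₁ − μ₀| / σ = |1820.5 − 1697.5| / 196.4 = 0.6263
Set Φ(δ − 1.960) = 0.95; then δ − 1.960 = Φ⁻¹(0.95) = 1.645, giving δ = 3.605.
(Ignoring the negligible lower-tail rejection probability gives the usual closed-form inversion.)
δ = d·√n ⇒ n = (δ/d)² = (3.605 / 0.6263)² = 33.13.
Round up to the next whole unit.

n = 34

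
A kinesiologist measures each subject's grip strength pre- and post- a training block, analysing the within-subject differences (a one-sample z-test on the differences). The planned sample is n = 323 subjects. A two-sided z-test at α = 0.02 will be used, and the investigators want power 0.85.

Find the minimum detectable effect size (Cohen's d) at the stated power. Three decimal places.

Required noncentrality: δ = z_{0.01} + z_{0.15} = 2.326 + 1.036 = 3.363.
(Lower-tail contribution to power is negligible for δ > 0.)
δ = d·√n ⇒ d = δ/√n = 3.363/√323 = 0.1871.

d ≈ 0.187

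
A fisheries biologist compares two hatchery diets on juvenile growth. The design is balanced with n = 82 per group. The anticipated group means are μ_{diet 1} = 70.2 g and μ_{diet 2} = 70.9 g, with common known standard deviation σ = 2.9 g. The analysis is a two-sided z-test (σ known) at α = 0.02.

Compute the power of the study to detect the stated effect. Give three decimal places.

Standardized effect: d = |μ_{diet 1} − μ_{diet 2}| / σ = |70.2 − 70.9| / 2.9 = 0.2414
Noncentrality parameter: δ = d·√(n/2) = 0.2414 × √(82/2) = 1.5456
Critical value for a two-sided test at α = 0.02: z_{α/2} = 2.326.
Power = Φ(δ − 2.326) + Φ(−δ − 2.326) = Φ(-0.781) + Φ(-3.872) = 0.2175 + 0.0001 = 0.2175.

Power ≈ 0.218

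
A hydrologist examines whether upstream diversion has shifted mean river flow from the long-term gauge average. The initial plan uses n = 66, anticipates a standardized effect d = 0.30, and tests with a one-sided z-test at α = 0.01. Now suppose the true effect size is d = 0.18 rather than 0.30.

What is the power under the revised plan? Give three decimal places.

With d = 0.18: δ = d·√n = 0.18 × √66 = 1.4623. Critical value z_{0.01} = 2.326.
Revised power = P(Z > 2.326 − δ) = Φ(-0.864) = 0.1938.

Power ≈ 0.194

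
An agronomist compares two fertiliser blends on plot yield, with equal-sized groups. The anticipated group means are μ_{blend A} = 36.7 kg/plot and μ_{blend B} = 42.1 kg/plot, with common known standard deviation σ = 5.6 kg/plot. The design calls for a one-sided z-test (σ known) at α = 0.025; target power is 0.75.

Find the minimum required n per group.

n = 15 per group

Standardized effect: d = |μ_{blend A} − μ_{blend B}| / σ = |36.7 − 42.1| / 5.6 = 0.9643
For power 0.75 need Φ(δ − z_{0.025}) = 0.75, so δ = z_{0.025} + z_{0.25} = 1.960 + 0.674 = 2.634.
δ = d·√(n/2) ⇒ n = 2(δ/d)² = 2 × (2.634 / 0.9643)² = 14.93.
Rounding up, n = 15 per group.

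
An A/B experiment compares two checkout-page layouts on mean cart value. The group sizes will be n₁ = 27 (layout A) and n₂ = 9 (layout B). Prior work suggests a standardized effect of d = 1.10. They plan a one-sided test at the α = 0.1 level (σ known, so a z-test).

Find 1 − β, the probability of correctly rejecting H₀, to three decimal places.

Power ≈ 0.943

Noncentrality parameter: λ = d / √(1/n₁ + 1/n₂) = 1.10 / √(1/27 + 1/9) = 2.8579
One-sided α = 0.1 → critical value z_{0.1} = 1.282.
Power = P(Z > 1.282 − λ) = Φ(1.576) = 0.9425.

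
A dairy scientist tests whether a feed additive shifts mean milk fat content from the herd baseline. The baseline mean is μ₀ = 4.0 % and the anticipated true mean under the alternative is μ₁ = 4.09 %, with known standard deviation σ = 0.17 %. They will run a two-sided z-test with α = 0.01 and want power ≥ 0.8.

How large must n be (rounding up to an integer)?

Standardized effect: d = |μ₁ − μ₀| / σ = |4.09 − 4.0| / 0.17 = 0.5294
For power 0.8 need Φ(δ − z_{0.005}) = 0.8, so δ = z_{0.005} + z_{0.20} = 2.576 + 0.842 = 3.417.
(For δ > 0 the lower-tail rejection region contributes negligibly to power, so the one-term inversion is standard.)
δ = d·√n ⇒ n = (δ/d)² = (3.417 / 0.5294)² = 41.67.
Rounding up, n = 42.

n = 42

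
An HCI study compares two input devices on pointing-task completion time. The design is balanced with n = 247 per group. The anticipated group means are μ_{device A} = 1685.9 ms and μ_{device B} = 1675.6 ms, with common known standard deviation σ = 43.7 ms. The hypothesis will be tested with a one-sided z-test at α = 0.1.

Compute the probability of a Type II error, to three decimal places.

Standardized effect: d = |μ_{device A} − μ_{device B}| / σ = |1685.9 − 1675.6| / 43.7 = 0.2357
Noncentrality parameter: δ = d·√(n/2) = 0.2357 × √(247/2) = 2.6193
One-sided α = 0.1 → critical value z_{0.1} = 1.282.
Power = Φ(δ − 1.282) = Φ(1.338) = 0.9095.
Type II error: β = 1 − power = 1 − 0.9095 = 0.0905.

β ≈ 0.090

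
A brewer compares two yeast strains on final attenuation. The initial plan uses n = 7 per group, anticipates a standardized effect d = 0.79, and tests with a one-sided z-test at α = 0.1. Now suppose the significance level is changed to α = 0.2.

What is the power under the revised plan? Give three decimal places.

Power ≈ 0.738

δ = d·√(n/2) = 0.79 × √(7/2) = 1.4780 (unchanged). New critical value: z_{0.2} = 0.842.
Revised power = P(Z > 0.842 − δ) = Φ(0.636) = 0.7377.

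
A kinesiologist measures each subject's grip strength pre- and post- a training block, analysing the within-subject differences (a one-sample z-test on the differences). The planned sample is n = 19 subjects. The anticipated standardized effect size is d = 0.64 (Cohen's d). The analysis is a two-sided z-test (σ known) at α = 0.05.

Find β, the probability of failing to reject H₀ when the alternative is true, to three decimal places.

β ≈ 0.203

Noncentrality parameter: δ = d·√n = 0.64 × √19 = 2.7897
Critical value for a two-sided test at α = 0.05: z_{α/2} = 1.960.
Power = Φ(δ − 1.960) + Φ(−δ − 1.960) = Φ(0.830) + Φ(-4.750) = 0.7967 + 0.0000 = 0.7967.
Type II error: β = 1 − power = 1 − 0.7967 = 0.2033.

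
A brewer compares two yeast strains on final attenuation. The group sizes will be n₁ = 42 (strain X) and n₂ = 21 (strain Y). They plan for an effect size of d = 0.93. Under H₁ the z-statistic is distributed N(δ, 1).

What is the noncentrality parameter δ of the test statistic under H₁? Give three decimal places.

The noncentrality parameter scales effect size by the design's sample-size factor: δ = d / √(1/n₁ + 1/n₂) = 0.93 / √(1/42 + 1/21) = 3.4797

δ ≈ 3.480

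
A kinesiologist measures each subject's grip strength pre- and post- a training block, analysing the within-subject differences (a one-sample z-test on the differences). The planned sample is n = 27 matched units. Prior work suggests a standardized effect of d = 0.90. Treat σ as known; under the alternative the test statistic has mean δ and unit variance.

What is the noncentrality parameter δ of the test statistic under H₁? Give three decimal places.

The noncentrality parameter scales effect size by the design's sample-size factor: δ = d·√n = 0.90 × √27 = 4.6765

δ ≈ 4.677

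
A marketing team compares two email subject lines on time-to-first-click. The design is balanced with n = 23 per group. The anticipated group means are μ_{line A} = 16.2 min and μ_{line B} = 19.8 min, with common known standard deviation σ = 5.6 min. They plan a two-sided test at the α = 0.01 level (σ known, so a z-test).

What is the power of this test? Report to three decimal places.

Standardized effect: d = |μ_{line A} − μ_{line B}| / σ = |16.2 − 19.8| / 5.6 = 0.6429
Noncentrality parameter: δ = d·√(n/2) = 0.6429 × √(23/2) = 2.1800
Critical value for a two-sided test at α = 0.01: z_{α/2} = 2.576.
Power = Φ(δ − 2.576) + Φ(−δ − 2.576) = Φ(-0.396) + Φ(-4.756) = 0.3461 + 0.0000 = 0.3461.

Power ≈ 0.346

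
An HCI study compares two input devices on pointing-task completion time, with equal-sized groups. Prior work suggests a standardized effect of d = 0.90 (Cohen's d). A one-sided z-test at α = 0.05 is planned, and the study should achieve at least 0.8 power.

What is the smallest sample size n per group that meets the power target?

For power 0.8 need Φ(δ − z_{0.05}) = 0.8, so δ = z_{0.05} + z_{0.20} = 1.645 + 0.842 = 2.486.
δ = d·√(n/2) ⇒ n = 2(δ/d)² = 2 × (2.486 / 0.90)² = 15.27.
Rounding up, n = 16 per group.

n = 16 per group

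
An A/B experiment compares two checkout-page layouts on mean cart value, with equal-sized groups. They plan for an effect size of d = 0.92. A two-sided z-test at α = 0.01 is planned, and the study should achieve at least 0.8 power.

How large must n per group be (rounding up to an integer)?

Set Φ(δ − 2.576) = 0.8; then δ − 2.576 = Φ⁻¹(0.8) = 0.842, giving δ = 3.417.
(The Φ(−δ − z_{α/2}) term is vanishingly small for δ > 0 and is dropped in the standard sample-size formula.)
δ = d·√(n/2) ⇒ n = 2(δ/d)² = 2 × (3.417 / 0.92)² = 27.60.
Rounding up, n = 28 per group.

n = 28 per group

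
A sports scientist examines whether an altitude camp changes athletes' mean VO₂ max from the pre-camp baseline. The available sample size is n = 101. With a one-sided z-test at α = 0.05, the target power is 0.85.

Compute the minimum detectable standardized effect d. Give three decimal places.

Need Φ(δ − 1.645) = 0.85, so δ = 1.645 + 1.036 = 2.681.
δ = d·√n ⇒ d = δ/√n = 2.681/√101 = 0.2668.

d ≈ 0.267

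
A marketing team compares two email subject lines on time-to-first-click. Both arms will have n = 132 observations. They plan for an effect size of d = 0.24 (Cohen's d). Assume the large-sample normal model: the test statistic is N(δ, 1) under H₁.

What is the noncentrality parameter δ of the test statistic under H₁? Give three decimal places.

δ ≈ 1.950

δ = d·√(n/2) = 0.24 × √(132/2) = 1.9498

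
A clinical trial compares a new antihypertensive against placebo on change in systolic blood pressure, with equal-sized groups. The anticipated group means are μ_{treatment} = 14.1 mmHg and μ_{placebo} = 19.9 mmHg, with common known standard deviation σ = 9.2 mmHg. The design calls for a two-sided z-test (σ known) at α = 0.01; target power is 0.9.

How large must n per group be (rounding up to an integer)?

n = 75 per group

Standardized effect: d = |μ_{treatment} − μ_{placebo}| / σ = |14.1 − 19.9| / 9.2 = 0.6304
Set Φ(δ − 2.576) = 0.9; then δ − 2.576 = Φ⁻¹(0.9) = 1.282, giving δ = 3.857.
(Ignoring the negligible lower-tail rejection probability gives the usual closed-form inversion.)
δ = d·√(n/2) ⇒ n = 2(δ/d)² = 2 × (3.857 / 0.6304)² = 74.87.
Rounding up, n = 75 per group.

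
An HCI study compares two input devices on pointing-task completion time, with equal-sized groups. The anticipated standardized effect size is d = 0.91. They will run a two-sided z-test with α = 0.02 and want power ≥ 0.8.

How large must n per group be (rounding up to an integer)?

For power 0.8 need Φ(δ − z_{0.01}) = 0.8, so δ = z_{0.01} + z_{0.20} = 2.326 + 0.842 = 3.168.
(The Φ(−δ − z_{α/2}) term is vanishingly small for δ > 0 and is dropped in the standard sample-size formula.)
δ = d·√(n/2) ⇒ n = 2(δ/d)² = 2 × (3.168 / 0.91)² = 24.24.
Rounding up, n = 25 per group.

n = 25 per group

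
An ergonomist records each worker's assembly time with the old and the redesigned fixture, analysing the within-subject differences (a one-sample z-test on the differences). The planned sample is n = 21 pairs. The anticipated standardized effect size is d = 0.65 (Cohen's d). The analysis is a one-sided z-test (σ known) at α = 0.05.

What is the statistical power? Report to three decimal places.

Power ≈ 0.909

Noncentrality parameter: δ = d·√n = 0.65 × √21 = 2.9787
Critical value for a one-sided test at α = 0.05: z_α = 1.645.
Power = P(Z > 1.645 − δ) = Φ(1.334) = 0.9089.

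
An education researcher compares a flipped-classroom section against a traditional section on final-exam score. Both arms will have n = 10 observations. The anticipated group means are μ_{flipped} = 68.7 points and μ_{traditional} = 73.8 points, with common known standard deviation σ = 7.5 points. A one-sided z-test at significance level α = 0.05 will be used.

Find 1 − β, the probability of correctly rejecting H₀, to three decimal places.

Power ≈ 0.451

Standardized effect: d = |μ_{flipped} − μ_{traditional}| / σ = |68.7 − 73.8| / 7.5 = 0.6800
Noncentrality parameter: δ = d·√(n/2) = 0.6800 × √(10/2) = 1.5205
Critical value for a one-sided test at α = 0.05: z_α = 1.645.
Power = P(Z > 1.645 − δ) = Φ(-0.124) = 0.4505.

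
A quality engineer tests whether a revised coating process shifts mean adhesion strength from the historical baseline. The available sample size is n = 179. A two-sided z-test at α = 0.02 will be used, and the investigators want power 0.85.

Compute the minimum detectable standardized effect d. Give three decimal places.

d ≈ 0.251

Need Φ(δ − 2.326) = 0.85, so δ = 2.326 + 1.036 = 3.363.
(The second rejection-region term Φ(−δ − z_{α/2}) is negligible and dropped.)
δ = d·√n ⇒ d = δ/√n = 3.363/√179 = 0.2513.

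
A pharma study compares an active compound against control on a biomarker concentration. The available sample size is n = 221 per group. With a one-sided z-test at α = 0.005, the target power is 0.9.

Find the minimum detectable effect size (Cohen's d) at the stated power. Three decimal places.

d ≈ 0.367

Required noncentrality: δ = z_{0.005} + z_{0.10} = 2.576 + 1.282 = 3.857.
δ = d·√(n/2) ⇒ d = δ/√(n/2) = 3.857/√(221/2) = 0.3670.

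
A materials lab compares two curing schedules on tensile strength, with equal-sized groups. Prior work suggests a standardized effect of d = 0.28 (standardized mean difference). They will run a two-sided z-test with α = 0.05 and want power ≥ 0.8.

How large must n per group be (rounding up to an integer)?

Set Φ(δ − 1.960) = 0.8; then δ − 1.960 = Φ⁻¹(0.8) = 0.842, giving δ = 2.802.
(For δ > 0 the lower-tail rejection region contributes negligibly to power, so the one-term inversion is standard.)
δ = d·√(n/2) ⇒ n = 2(δ/d)² = 2 × (2.802 / 0.28)² = 200.23.
Rounding up, n = 201 per group.

n = 201 per group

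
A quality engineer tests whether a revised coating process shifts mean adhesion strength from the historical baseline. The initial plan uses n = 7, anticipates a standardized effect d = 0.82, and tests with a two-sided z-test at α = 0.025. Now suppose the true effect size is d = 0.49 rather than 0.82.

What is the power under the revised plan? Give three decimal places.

With d = 0.49: δ = d·√n = 0.49 × √7 = 1.2964. Critical value z_{0.0125} = 2.241.
Revised power = Φ(δ − 2.241) + Φ(−δ − 2.241) = Φ(-0.945) + Φ(-3.538) = 0.1723 + 0.0002 = 0.1725.

Power ≈ 0.173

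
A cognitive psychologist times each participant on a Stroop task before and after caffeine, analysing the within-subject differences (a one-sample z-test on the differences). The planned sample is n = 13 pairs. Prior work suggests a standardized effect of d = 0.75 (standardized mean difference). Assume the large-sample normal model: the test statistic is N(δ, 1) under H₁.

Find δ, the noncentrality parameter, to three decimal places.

δ ≈ 2.704

The noncentrality parameter scales effect size by the design's sample-size factor: δ = d·√n = 0.75 × √13 = 2.7042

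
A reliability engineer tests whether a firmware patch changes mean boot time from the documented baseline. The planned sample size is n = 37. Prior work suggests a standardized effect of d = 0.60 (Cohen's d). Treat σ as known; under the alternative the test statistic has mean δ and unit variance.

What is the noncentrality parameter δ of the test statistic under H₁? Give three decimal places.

δ = d·√n = 0.60 × √37 = 3.6497

δ ≈ 3.650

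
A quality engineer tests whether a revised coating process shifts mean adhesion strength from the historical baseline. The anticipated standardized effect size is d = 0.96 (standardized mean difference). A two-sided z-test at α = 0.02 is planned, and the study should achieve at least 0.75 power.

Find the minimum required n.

n = 10

For power 0.75 need Φ(δ − z_{0.01}) = 0.75, so δ = z_{0.01} + z_{0.25} = 2.326 + 0.674 = 3.001.
(The Φ(−δ − z_{α/2}) term is vanishingly small for δ > 0 and is dropped in the standard sample-size formula.)
δ = d·√n ⇒ n = (δ/d)² = (3.001 / 0.96)² = 9.77.
Rounding up, n = 10.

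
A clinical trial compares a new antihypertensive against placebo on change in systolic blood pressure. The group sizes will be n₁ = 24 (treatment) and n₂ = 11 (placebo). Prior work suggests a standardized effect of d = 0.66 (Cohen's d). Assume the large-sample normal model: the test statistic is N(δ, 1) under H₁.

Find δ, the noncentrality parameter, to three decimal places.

δ ≈ 1.813

The noncentrality parameter scales effect size by the design's sample-size factor: δ = d / √(1/n₁ + 1/n₂) = 0.66 / √(1/24 + 1/11) = 1.8126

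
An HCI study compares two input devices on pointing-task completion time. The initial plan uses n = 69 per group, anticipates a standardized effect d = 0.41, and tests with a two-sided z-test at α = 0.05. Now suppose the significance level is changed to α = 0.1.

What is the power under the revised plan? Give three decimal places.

δ = d·√(n/2) = 0.41 × √(69/2) = 2.4082 (unchanged). New critical value: z_{0.05} = 1.645.
Revised power = Φ(δ − 1.645) + Φ(−δ − 1.645) = Φ(0.763) + Φ(-4.053) = 0.7774 + 0.0000 = 0.7774.

Power ≈ 0.777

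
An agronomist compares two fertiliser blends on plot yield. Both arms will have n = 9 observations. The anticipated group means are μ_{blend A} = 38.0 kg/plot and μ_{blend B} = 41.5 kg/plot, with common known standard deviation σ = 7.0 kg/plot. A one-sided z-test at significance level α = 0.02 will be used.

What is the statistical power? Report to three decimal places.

Power ≈ 0.160

Standardized effect: d = |μ_{blend A} − μ_{blend B}| / σ = |38.0 − 41.5| / 7.0 = 0.5000
Noncentrality parameter: δ = d·√(n/2) = 0.5000 × √(9/2) = 1.0607
One-sided α = 0.02 → critical value z_{0.02} = 2.054.
Power = P(Z > 2.054 − δ) = Φ(-0.993) = 0.1603.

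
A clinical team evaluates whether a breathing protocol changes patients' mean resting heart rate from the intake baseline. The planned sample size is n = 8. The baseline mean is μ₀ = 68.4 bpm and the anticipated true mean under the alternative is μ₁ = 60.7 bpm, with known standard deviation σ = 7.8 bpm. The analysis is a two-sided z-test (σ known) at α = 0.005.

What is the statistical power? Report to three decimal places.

Power ≈ 0.494

Standardized effect: d = |μ₁ − μ₀| / σ = |60.7 − 68.4| / 7.8 = 0.9872
Noncentrality parameter: δ = d·√n = 0.9872 × √8 = 2.7922
Two-sided α = 0.005 → critical value z_{0.0025} = 2.807.
Power = Φ(δ − 2.807) + Φ(−δ − 2.807) = Φ(-0.015) + Φ(-5.599) = 0.4941 + 0.0000 = 0.4941.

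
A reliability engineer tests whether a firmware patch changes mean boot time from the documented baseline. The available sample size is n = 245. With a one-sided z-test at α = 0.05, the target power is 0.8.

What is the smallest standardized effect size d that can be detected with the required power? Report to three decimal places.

Need Φ(δ − 1.645) = 0.8, so δ = 1.645 + 0.842 = 2.486.
δ = d·√n ⇒ d = δ/√n = 2.486/√245 = 0.1589.

d ≈ 0.159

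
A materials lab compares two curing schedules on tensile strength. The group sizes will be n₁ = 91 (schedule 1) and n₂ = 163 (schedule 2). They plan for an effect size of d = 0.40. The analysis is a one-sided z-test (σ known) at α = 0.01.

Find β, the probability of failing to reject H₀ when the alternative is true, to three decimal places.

β ≈ 0.233

Noncentrality parameter: δ = d / √(1/n₁ + 1/n₂) = 0.40 / √(1/91 + 1/163) = 3.0567
One-sided α = 0.01 → critical value z_{0.01} = 2.326.
Power = Φ(δ − 2.326) = Φ(0.730) = 0.7674.
Type II error: β = 1 − power = 1 − 0.7674 = 0.2326.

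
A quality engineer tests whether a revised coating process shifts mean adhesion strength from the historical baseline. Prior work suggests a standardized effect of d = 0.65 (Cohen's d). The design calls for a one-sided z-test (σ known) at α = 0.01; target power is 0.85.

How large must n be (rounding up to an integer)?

n = 27

Set Φ(δ − 2.326) = 0.85; then δ − 2.326 = Φ⁻¹(0.85) = 1.036, giving δ = 3.363.
δ = d·√n ⇒ n = (δ/d)² = (3.363 / 0.65)² = 26.77.
Rounding up, n = 27.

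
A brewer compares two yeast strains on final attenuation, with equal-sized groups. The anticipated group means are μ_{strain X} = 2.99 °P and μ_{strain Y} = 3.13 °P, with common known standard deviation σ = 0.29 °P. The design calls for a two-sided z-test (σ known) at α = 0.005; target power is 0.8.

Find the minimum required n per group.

Standardized effect: d = |μ_{strain X} − μ_{strain Y}| / σ = |2.99 − 3.13| / 0.29 = 0.4828
For power 0.8 need Φ(δ − z_{0.0025}) = 0.8, so δ = z_{0.0025} + z_{0.20} = 2.807 + 0.842 = 3.649.
(Ignoring the negligible lower-tail rejection probability gives the usual closed-form inversion.)
δ = d·√(n/2) ⇒ n = 2(δ/d)² = 2 × (3.649 / 0.4828)² = 114.24.
Rounding up, n = 115 per group.

n = 115 per group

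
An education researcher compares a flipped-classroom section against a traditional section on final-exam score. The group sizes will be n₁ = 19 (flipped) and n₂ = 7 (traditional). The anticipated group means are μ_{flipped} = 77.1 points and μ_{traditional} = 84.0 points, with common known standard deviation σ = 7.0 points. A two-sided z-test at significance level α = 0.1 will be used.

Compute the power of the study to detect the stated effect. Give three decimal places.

Power ≈ 0.721

Standardized effect: d = |μ_{flipped} − μ_{traditional}| / σ = |77.1 − 84.0| / 7.0 = 0.9857
Noncentrality parameter: δ = d / √(1/n₁ + 1/n₂) = 0.9857 / √(1/19 + 1/7) = 2.2294
Two-sided α = 0.1 → critical value z_{0.05} = 1.645.
Power = Φ(δ − 1.645) + Φ(−δ − 1.645) = Φ(0.585) + Φ(-3.874) = 0.7206 + 0.0001 = 0.7206.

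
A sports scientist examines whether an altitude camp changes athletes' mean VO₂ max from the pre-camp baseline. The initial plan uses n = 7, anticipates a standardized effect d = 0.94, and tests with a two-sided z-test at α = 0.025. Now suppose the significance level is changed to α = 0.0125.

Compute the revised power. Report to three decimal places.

δ = d·√n = 0.94 × √7 = 2.4870 (unchanged). New critical value: z_{0.0063} = 2.498.
Revised power = Φ(δ − 2.498) + Φ(−δ − 2.498) = Φ(-0.011) + Φ(-4.985) = 0.4957 + 0.0000 = 0.4957.

Power ≈ 0.496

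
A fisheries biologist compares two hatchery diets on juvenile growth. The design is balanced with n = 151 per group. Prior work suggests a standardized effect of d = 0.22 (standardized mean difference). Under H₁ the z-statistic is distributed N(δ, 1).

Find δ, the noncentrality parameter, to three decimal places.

δ ≈ 1.912

The noncentrality parameter scales effect size by the design's sample-size factor: δ = d·√(n/2) = 0.22 × √(151/2) = 1.9116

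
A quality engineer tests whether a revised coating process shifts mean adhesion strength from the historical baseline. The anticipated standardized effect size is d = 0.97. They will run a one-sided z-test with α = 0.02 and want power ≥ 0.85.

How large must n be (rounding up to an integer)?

Set Φ(δ − 2.054) = 0.85; then δ − 2.054 = Φ⁻¹(0.85) = 1.036, giving δ = 3.090.
δ = d·√n ⇒ n = (δ/d)² = (3.090 / 0.97)² = 10.15.
Round up to the next whole unit.

n = 11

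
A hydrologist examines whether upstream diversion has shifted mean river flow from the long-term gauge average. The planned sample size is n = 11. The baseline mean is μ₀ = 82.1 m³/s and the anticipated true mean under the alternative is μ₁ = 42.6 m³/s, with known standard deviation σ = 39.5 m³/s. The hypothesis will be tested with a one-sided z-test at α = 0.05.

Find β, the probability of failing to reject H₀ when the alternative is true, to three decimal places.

β ≈ 0.047

Standardized effect: d = |μ₁ − μ₀| / σ = |42.6 − 82.1| / 39.5 = 1.0000
Noncentrality parameter: δ = d·√n = 1.0000 × √11 = 3.3166
One-sided α = 0.05 → critical value z_{0.05} = 1.645.
Power = P(Z > 1.645 − δ) = Φ(1.672) = 0.9527.
Type II error: β = 1 − power = 1 − 0.9527 = 0.0473.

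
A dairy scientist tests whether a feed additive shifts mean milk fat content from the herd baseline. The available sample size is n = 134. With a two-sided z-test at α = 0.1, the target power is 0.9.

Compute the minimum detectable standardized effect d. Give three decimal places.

Need Φ(δ − 1.645) = 0.9, so δ = 1.645 + 1.282 = 2.926.
(The second rejection-region term Φ(−δ − z_{α/2}) is negligible and dropped.)
δ = d·√n ⇒ d = δ/√n = 2.926/√134 = 0.2528.

d ≈ 0.253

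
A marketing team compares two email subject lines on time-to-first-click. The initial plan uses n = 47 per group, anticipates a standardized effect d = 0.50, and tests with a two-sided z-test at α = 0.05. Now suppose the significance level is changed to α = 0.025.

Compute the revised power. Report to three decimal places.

δ = d·√(n/2) = 0.50 × √(47/2) = 2.4238 (unchanged). New critical value: z_{0.0125} = 2.241.
Revised power = Φ(δ − 2.241) + Φ(−δ − 2.241) = Φ(0.182) + Φ(-4.665) = 0.5724 + 0.0000 = 0.5724.

Power ≈ 0.572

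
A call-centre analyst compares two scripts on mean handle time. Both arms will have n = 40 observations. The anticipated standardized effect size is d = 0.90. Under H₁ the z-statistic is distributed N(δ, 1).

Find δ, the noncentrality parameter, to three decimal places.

The noncentrality parameter scales effect size by the design's sample-size factor: δ = d·√(n/2) = 0.90 × √(40/2) = 4.0249

δ ≈ 4.025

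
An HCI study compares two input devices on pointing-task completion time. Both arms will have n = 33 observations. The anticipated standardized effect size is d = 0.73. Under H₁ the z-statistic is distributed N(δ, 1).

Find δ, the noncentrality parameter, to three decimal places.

δ ≈ 2.965

The noncentrality parameter scales effect size by the design's sample-size factor: δ = d·√(n/2) = 0.73 × √(33/2) = 2.9653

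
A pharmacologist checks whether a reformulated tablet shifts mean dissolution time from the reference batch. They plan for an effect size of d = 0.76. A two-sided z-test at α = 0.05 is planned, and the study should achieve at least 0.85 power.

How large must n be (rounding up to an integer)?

For power 0.85 need Φ(δ − z_{0.025}) = 0.85, so δ = z_{0.025} + z_{0.15} = 1.960 + 1.036 = 2.996.
(For δ > 0 the lower-tail rejection region contributes negligibly to power, so the one-term inversion is standard.)
δ = d·√n ⇒ n = (δ/d)² = (2.996 / 0.76)² = 15.54.
Rounding up, n = 16.

n = 16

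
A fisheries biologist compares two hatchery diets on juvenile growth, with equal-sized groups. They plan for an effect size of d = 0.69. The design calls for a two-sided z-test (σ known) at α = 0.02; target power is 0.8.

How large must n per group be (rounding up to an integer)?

For power 0.8 need Φ(δ − z_{0.01}) = 0.8, so δ = z_{0.01} + z_{0.20} = 2.326 + 0.842 = 3.168.
(Ignoring the negligible lower-tail rejection probability gives the usual closed-form inversion.)
δ = d·√(n/2) ⇒ n = 2(δ/d)² = 2 × (3.168 / 0.69)² = 42.16.
Round up to the next whole unit.

n = 43 per group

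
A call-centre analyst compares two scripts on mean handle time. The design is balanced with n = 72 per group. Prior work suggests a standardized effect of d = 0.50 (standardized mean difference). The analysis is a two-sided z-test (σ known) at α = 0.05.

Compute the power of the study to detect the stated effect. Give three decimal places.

Power ≈ 0.851

Noncentrality parameter: δ = d·√(n/2) = 0.50 × √(72/2) = 3.0000
Critical value for a two-sided test at α = 0.05: z_{α/2} = 1.960.
Power = Φ(δ − 1.960) + Φ(−δ − 1.960) = Φ(1.040) + Φ(-4.960) = 0.8508 + 0.0000 = 0.8508.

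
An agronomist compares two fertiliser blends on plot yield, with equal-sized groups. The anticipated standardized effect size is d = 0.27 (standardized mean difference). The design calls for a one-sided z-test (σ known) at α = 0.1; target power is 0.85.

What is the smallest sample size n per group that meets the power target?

For power 0.85 need Φ(δ − z_{0.1}) = 0.85, so δ = z_{0.1} + z_{0.15} = 1.282 + 1.036 = 2.318.
δ = d·√(n/2) ⇒ n = 2(δ/d)² = 2 × (2.318 / 0.27)² = 147.41.
Round up to the next whole unit.

n = 148 per group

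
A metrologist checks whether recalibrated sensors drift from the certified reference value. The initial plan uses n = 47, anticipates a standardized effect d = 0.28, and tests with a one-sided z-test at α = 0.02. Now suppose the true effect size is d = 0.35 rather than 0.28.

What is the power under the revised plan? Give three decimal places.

Power ≈ 0.635

With d = 0.35: δ = d·√n = 0.35 × √47 = 2.3995. Critical value z_{0.02} = 2.054.
Revised power = P(Z > 2.054 − δ) = Φ(0.346) = 0.6352.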